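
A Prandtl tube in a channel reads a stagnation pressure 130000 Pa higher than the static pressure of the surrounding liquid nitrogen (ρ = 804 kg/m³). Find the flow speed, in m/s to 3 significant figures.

v = 18.0 m/s

The dynamic pressure equals the rise in static pressure at the stagnation point: ΔP = ½ρv².
v = √(2ΔP/ρ) = √(2·130000/804) = 18.0 m/s.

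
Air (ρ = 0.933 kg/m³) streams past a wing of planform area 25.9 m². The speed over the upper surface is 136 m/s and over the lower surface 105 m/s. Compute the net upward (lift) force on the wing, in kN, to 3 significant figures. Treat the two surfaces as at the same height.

90.3 kN

With equal heights on the two surfaces, Bernoulli gives P_lower − P_upper = ½ρ(v_upper² − v_lower²).
ΔP = ½·0.933·(136² − 105²) = 3490 Pa.
Lift = ΔP · A = 3490 × 25.9 = 90300 N.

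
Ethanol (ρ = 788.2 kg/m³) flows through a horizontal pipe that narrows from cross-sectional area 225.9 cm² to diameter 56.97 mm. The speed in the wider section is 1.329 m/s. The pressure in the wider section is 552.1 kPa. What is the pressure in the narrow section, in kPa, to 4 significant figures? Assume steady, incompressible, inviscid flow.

498.1 kPa

The volume flow rate is constant, so v₂ = (A₁/A₂)v₁ = (225.9/25.49)·1.329 = 11.78 m/s.
Along the horizontal streamline, P + ½ρv² is constant.
P₂ = P₁ − ½ρ(v₂² − v₁²) = 552100 − ½·788.2·(11.78² − 1.329²) = 552100 − 53970 = 498100 Pa.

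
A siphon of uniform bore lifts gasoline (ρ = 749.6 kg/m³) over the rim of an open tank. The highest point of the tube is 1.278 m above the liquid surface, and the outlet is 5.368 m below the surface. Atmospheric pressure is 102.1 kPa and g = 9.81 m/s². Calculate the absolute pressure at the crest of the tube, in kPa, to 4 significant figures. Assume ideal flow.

The outlet speed comes from Torricelli: v = √(2g·5.368) = 10.26 m/s.
The bore is uniform, so the speed at the crest is the same v. Bernoulli surface→crest: P_atm = P_top + ½ρv² + ρg·h_top.
P_top = 102100 − ½·749.6·10.26² − 749.6·9.81·1.278 = 53230 Pa.

53.23 kPa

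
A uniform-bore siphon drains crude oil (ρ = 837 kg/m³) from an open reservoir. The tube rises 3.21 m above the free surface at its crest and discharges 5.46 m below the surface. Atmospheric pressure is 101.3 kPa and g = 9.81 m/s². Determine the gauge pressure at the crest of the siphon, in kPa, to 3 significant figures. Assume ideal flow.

P_gauge ≈ -71.2 kPa

The outlet speed comes from Torricelli: v = √(2g·5.46) = 10.4 m/s.
Continuity keeps v the same throughout the tube; from surface to crest, P_atm + 0 = P_top + ½ρv² + ρg·h_top.
P_top = 101300 − ½·837·10.4² − 837·9.81·3.21 = 30100 Pa. So P_gauge = P_top − P_atm = -71200 Pa.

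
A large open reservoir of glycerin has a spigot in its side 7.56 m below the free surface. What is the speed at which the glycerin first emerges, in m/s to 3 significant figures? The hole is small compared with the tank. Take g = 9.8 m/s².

The surface is effectively still and both ends are open, so ½v² = gh and v = √(2·9.8·7.56) = 12.2 m/s.

v = 12.2 m/s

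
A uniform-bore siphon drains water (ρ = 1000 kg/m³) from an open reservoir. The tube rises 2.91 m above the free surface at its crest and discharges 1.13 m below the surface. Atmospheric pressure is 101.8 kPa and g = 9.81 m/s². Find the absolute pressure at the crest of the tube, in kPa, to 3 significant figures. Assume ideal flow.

The outlet speed comes from Torricelli: v = √(2g·1.13) = 4.71 m/s.
The bore is uniform, so the speed at the crest is the same v. Bernoulli surface→crest: P_atm = P_top + ½ρv² + ρg·h_top.
P_top = 101800 − ½·1000·4.71² − 1000·9.81·2.91 = 62200 Pa.

P_top ≈ 62.2 kPa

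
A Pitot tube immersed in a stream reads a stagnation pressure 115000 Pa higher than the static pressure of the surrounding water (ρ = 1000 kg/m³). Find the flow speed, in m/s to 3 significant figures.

15.2 m/s

Bernoulli between the free stream and the stagnation point: ½ρv² = P_stag − P_static.
v = √(2ΔP/ρ) = √(2·115000/1000) = 15.2 m/s.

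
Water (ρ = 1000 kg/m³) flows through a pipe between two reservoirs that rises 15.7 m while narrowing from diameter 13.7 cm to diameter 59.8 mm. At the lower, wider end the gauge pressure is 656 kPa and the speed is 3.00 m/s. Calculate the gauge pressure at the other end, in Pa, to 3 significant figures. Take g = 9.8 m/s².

383000 Pa

Mass conservation (A₁v₁ = A₂v₂) gives v₂ = 3.00 × 147/28.1 = 15.7 m/s.
Energy conservation along the streamline gives P₂ = P₁ − ½ρ(v₂² − v₁²) − ρg(h₂ − h₁).
P₂ = 656000 + ½·1000·(3.00² − 15.7²) − 1000·9.8·(+15.7) = 656000 + (-119000) − (154000) = 383000 Pa.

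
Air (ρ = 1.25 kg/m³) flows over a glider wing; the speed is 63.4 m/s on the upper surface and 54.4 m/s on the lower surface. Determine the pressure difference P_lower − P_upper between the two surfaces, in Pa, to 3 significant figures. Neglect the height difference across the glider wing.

Bernoulli (same height): P_lower − P_upper = ½ρ(v_upper² − v_lower²).
ΔP = ½·1.25·(63.4² − 54.4²) = 663 Pa.

ΔP ≈ 663 Pa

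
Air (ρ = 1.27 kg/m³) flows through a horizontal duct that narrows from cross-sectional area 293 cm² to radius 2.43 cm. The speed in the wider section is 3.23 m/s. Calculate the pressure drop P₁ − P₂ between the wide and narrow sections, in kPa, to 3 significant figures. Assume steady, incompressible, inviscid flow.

The volume flow rate is constant, so v₂ = (A₁/A₂)v₁ = (293/18.6)·3.23 = 51.0 m/s.
The pipe is horizontal, so Bernoulli reduces to P₁ + ½ρv₁² = P₂ + ½ρv₂².
P₁ − P₂ = ½·1.27·(51.0² − 3.23²) = ½·1.27·2590 = 1650 Pa.

ΔP ≈ 1.65 kPa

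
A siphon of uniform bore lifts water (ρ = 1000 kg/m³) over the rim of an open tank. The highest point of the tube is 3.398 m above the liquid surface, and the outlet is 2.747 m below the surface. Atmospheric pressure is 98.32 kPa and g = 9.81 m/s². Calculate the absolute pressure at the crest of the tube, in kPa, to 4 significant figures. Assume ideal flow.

P_top ≈ 38.04 kPa

From the surface to the outlet (both open to atmosphere, surface at rest): v = √(2g·h_out) = √(2·9.81·2.747) = 7.341 m/s.
Continuity keeps v the same throughout the tube; from surface to crest, P_atm + 0 = P_top + ½ρv² + ρg·h_top.
P_top = 98320 − ½·1000·7.341² − 1000·9.81·3.398 = 38040 Pa.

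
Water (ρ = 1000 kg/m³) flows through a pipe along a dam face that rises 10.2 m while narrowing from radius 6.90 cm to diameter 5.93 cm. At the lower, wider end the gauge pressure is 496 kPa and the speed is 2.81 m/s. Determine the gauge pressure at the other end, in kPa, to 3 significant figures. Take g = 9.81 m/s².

P₂ ≈ 284 kPa

By continuity, v₂ = v₁·A₁/A₂ = 2.81·(150/27.6) = 15.2 m/s.
Applying Bernoulli between the two ends and solving for P₂: P₂ = P₁ + ½ρ(v₁² − v₂²) − ρgΔh.
P₂ = 496000 + ½·1000·(2.81² − 15.2²) − 1000·9.81·(+10.2) = 496000 + (-112000) − (100000) = 284000 Pa.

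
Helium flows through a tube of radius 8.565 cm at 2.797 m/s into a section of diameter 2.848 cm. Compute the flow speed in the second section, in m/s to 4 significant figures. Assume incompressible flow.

v₂ ≈ 101.2 m/s

Continuity gives A₁v₁ = A₂v₂, so v₂ = (230.5 cm²)/(6.370 cm²) × 2.797 m/s = 101.2 m/s.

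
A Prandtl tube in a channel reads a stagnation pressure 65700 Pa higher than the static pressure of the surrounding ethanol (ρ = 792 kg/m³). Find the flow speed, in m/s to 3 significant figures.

Bernoulli between the free stream and the stagnation point: ½ρv² = P_stag − P_static.
v = √(2ΔP/ρ) = √(2·65700/792) = 12.9 m/s.

v ≈ 12.9 m/s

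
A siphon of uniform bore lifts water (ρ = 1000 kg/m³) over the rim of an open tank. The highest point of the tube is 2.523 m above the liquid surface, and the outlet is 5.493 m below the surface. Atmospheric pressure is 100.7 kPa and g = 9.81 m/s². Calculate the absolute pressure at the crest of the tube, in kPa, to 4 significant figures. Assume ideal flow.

From the surface to the outlet (both open to atmosphere, surface at rest): v = √(2g·h_out) = √(2·9.81·5.493) = 10.38 m/s.
The bore is uniform, so the speed at the crest is the same v. Bernoulli surface→crest: P_atm = P_top + ½ρv² + ρg·h_top.
P_top = 100700 − ½·1000·10.38² − 1000·9.81·2.523 = 22060 Pa.

P_top = 22.06 kPa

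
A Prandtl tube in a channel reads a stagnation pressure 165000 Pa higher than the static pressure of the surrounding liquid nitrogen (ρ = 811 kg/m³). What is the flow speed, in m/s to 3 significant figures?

At the stagnation point the flow is brought to rest, so Bernoulli gives P_stag − P_static = ½ρv².
v = √(2ΔP/ρ) = √(2·165000/811) = 20.2 m/s.

v ≈ 20.2 m/s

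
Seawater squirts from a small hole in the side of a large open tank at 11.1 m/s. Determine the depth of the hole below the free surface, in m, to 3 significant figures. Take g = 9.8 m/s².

6.29 m

Inverting v = √(2gh) gives h = v² / 2g.
h = 11.1²/(2·9.8) = 123/19.60 = 6.29 m.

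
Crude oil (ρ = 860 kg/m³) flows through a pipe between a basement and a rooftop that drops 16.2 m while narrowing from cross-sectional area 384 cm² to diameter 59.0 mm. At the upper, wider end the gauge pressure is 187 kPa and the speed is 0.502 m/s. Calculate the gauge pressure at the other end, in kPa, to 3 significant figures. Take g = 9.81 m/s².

The volume flow rate is constant, so v₂ = (A₁/A₂)v₁ = (384/27.3)·0.502 = 7.05 m/s.
Applying Bernoulli between the two ends and solving for P₂: P₂ = P₁ + ½ρ(v₁² − v₂²) − ρgΔh.
P₂ = 187000 + ½·860·(0.502² − 7.05²) − 860·9.81·(−16.2) = 187000 + (-21300) − (-137000) = 302000 Pa.

P₂ ≈ 302 kPa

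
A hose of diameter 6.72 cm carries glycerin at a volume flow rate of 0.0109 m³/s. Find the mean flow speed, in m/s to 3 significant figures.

v = 3.07 m/s

Q = 0.0109 m³/s = 0.0109 m³/s.
v = Q/A = 0.0109 / 0.00355 = 3.07 m/s.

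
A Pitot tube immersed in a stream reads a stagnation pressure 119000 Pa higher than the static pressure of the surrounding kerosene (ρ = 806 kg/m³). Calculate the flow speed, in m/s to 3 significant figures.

The dynamic pressure equals the rise in static pressure at the stagnation point: ΔP = ½ρv².
v = √(2ΔP/ρ) = √(2·119000/806) = 17.2 m/s.

v = 17.2 m/s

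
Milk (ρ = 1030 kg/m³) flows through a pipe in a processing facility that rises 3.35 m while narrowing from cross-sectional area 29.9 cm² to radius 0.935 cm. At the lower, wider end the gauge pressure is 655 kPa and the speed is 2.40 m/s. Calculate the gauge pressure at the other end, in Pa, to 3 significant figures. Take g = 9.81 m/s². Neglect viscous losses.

Mass conservation (A₁v₁ = A₂v₂) gives v₂ = 2.40 × 29.9/2.75 = 26.1 m/s.
Energy conservation along the streamline gives P₂ = P₁ − ½ρ(v₂² − v₁²) − ρg(h₂ − h₁).
P₂ = 655000 + ½·1030·(2.40² − 26.1²) − 1030·9.81·(+3.35) = 655000 + (-349000) − (33800) = 273000 Pa.

P₂ = 273000 Pa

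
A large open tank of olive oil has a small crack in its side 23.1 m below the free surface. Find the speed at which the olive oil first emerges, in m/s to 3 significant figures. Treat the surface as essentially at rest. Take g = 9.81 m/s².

The surface is effectively still and both ends are open, so ½v² = gh and v = √(2·9.81·23.1) = 21.3 m/s.

v ≈ 21.3 m/s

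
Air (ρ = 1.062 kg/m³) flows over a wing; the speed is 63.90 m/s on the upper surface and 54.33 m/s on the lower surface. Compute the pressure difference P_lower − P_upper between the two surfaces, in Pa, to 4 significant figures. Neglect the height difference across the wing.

600.8 Pa

Bernoulli (same height): P_lower − P_upper = ½ρ(v_upper² − v_lower²).
ΔP = ½·1.062·(63.90² − 54.33²) = 600.8 Pa.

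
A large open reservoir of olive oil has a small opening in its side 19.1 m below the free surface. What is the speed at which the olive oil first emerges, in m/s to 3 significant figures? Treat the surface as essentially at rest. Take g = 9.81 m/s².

v ≈ 19.4 m/s

The surface is effectively still and both ends are open, so ½v² = gh and v = √(2·9.81·19.1) = 19.4 m/s.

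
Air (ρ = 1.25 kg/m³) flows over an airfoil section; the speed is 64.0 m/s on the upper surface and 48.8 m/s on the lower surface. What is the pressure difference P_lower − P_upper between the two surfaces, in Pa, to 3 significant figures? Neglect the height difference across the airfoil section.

1070 Pa

The pressure is lower where the speed is higher: ΔP = ½ρ(v_up² − v_low²).
ΔP = ½·1.25·(64.0² − 48.8²) = 1070 Pa.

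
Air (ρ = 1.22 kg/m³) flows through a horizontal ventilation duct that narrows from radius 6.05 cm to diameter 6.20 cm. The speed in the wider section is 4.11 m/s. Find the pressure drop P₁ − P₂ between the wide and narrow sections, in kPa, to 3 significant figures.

Continuity gives A₁v₁ = A₂v₂, so v₂ = (115 cm²)/(30.2 cm²) × 4.11 m/s = 15.7 m/s.
Along the horizontal streamline, P + ½ρv² is constant.
P₁ − P₂ = ½·1.22·(15.7² − 4.11²) = ½·1.22·228 = 139 Pa.

ΔP = 0.139 kPa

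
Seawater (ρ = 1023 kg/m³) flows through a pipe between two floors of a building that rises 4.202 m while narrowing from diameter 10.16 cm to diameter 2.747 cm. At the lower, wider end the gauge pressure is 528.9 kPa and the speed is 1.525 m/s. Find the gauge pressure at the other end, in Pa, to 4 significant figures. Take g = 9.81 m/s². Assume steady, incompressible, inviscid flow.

Mass conservation (A₁v₁ = A₂v₂) gives v₂ = 1.525 × 81.07/5.927 = 20.86 m/s.
Energy conservation along the streamline gives P₂ = P₁ − ½ρ(v₂² − v₁²) − ρg(h₂ − h₁).
P₂ = 528900 + ½·1023·(1.525² − 20.86²) − 1023·9.81·(+4.202) = 528900 + (-221400) − (42170) = 265300 Pa.

P₂ = 265300 Pa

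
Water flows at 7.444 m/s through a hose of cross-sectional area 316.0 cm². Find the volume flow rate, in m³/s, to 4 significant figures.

Q = 0.2352 m³/s

Q = A·v = 0.03160 m² × 7.444 m/s = 0.2352 m³/s.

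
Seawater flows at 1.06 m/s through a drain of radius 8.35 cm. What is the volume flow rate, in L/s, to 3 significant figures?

Q = A·v = 0.0219 m² × 1.06 m/s = 0.0232 m³/s.
Converting: 0.0232 m³/s × 1000 = 23.2 L/s.

Q ≈ 23.2 L/s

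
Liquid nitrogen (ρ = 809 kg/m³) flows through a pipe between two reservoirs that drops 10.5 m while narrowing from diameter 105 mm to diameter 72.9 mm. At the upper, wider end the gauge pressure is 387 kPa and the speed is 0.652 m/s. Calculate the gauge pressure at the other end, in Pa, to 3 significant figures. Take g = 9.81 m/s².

470000 Pa

By continuity, v₂ = v₁·A₁/A₂ = 0.652·(86.6/41.7) = 1.35 m/s.
Bernoulli: P₁ + ½ρv₁² + ρg h₁ = P₂ + ½ρv₂² + ρg h₂, so P₂ = P₁ + ½ρ(v₁² − v₂²) − ρg(h₂ − h₁).
P₂ = 387000 + ½·809·(0.652² − 1.35²) − 809·9.81·(−10.5) = 387000 + (-568) − (-83300) = 470000 Pa.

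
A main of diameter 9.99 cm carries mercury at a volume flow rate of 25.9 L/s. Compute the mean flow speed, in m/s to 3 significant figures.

v ≈ 3.30 m/s

Q = 25.9 L/s = 0.0259 m³/s.
v = Q/A = 0.0259 / 0.00784 = 3.30 m/s.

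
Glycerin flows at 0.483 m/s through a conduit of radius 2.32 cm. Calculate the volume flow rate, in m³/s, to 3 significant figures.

Q = A·v = 0.00169 m² × 0.483 m/s = 0.000817 m³/s.

Q = 0.000817 m³/s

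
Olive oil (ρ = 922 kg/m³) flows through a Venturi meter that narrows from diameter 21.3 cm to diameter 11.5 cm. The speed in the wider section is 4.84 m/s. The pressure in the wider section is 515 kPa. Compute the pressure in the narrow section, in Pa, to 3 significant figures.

P₂ = 399000 Pa

The volume flow rate is constant, so v₂ = (A₁/A₂)v₁ = (356/104)·4.84 = 16.6 m/s.
With no height change, Bernoulli's equation is P₁ + ½ρv₁² = P₂ + ½ρv₂².
P₂ = P₁ − ½ρ(v₂² − v₁²) = 515000 − ½·922·(16.6² − 4.84²) = 515000 − 116000 = 399000 Pa.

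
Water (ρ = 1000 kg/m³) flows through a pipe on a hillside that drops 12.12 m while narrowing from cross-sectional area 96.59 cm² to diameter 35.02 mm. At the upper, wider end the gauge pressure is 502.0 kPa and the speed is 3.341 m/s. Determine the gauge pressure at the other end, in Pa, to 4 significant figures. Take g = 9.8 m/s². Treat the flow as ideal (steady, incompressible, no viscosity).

The volume flow rate is constant, so v₂ = (A₁/A₂)v₁ = (96.59/9.632)·3.341 = 33.50 m/s.
Bernoulli: P₁ + ½ρv₁² + ρg h₁ = P₂ + ½ρv₂² + ρg h₂, so P₂ = P₁ + ½ρ(v₁² − v₂²) − ρg(h₂ − h₁).
P₂ = 502000 + ½·1000·(3.341² − 33.50²) − 1000·9.8·(−12.12) = 502000 + (-555700) − (-118800) = 65120 Pa.

P₂ ≈ 65120 Pa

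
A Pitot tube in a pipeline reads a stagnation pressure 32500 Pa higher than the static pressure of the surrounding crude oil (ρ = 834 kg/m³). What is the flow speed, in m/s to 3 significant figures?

v ≈ 8.83 m/s

At the stagnation point the flow is brought to rest, so Bernoulli gives P_stag − P_static = ½ρv².
v = √(2ΔP/ρ) = √(2·32500/834) = 8.83 m/s.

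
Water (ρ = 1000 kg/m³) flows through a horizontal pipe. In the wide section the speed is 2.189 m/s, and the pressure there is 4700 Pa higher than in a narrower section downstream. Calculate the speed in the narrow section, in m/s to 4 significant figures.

With h₁ = h₂, rearranging Bernoulli gives v₂ = √(v₁² + 2ΔP/ρ).
v₂ = √(2.189² + 2·4700/1000) = √(4.792 + 9.400) = 3.767 m/s.

v₂ ≈ 3.767 m/s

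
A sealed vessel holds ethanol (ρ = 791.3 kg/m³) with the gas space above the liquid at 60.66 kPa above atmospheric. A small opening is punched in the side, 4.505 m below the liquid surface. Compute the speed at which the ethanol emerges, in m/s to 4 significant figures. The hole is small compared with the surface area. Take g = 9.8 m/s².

Take point 1 at the surface (v₁ ≈ 0) and point 2 at the hole (at atmospheric pressure). Bernoulli: P₁ + ρg h = P_atm + ½ρv₂².
With P₁ − P_atm = 60660 Pa, v₂ = √(2gh + 2ΔP/ρ) = √(2·9.8·4.505 + 2·60660/791.3) = 15.54 m/s.

15.54 m/s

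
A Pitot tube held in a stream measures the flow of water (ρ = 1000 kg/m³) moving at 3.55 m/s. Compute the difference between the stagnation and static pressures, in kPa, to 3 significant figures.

ΔP = 6.30 kPa

Bernoulli between the free stream and the stagnation point: ½ρv² = P_stag − P_static.
ΔP = ½·1000·3.55² = 6300 Pa.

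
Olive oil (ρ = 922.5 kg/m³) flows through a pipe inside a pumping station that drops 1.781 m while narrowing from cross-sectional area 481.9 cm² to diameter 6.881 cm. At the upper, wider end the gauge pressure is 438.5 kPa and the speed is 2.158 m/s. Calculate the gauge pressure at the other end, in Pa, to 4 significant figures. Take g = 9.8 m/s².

Mass conservation (A₁v₁ = A₂v₂) gives v₂ = 2.158 × 481.9/37.19 = 27.97 m/s.
Applying Bernoulli between the two ends and solving for P₂: P₂ = P₁ + ½ρ(v₁² − v₂²) − ρgΔh.
P₂ = 438500 + ½·922.5·(2.158² − 27.97²) − 922.5·9.8·(−1.781) = 438500 + (-358600) − (-16100) = 96030 Pa.

96030 Pa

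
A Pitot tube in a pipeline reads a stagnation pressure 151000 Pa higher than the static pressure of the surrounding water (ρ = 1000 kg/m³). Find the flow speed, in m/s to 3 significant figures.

Bernoulli between the free stream and the stagnation point: ½ρv² = P_stag − P_static.
v = √(2ΔP/ρ) = √(2·151000/1000) = 17.4 m/s.

v ≈ 17.4 m/s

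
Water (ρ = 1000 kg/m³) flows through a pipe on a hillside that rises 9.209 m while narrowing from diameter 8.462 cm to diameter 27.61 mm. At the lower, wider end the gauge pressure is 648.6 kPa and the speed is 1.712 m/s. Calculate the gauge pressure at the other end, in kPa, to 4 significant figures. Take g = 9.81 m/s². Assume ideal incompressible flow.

Continuity gives A₁v₁ = A₂v₂, so v₂ = (56.24 cm²)/(5.987 cm²) × 1.712 m/s = 16.08 m/s.
Bernoulli: P₁ + ½ρv₁² + ρg h₁ = P₂ + ½ρv₂² + ρg h₂, so P₂ = P₁ + ½ρ(v₁² − v₂²) − ρg(h₂ − h₁).
P₂ = 648600 + ½·1000·(1.712² − 16.08²) − 1000·9.81·(+9.209) = 648600 + (-127800) − (90340) = 430400 Pa.

430.4 kPa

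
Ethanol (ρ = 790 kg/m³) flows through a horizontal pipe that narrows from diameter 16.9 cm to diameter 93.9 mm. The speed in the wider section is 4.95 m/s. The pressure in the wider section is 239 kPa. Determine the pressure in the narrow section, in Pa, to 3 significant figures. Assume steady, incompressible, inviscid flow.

By continuity, v₂ = v₁·A₁/A₂ = 4.95·(224/69.3) = 16.0 m/s.
Bernoulli (h₁ = h₂): P₁ − P₂ = ½ρ(v₂² − v₁²).
P₂ = P₁ − ½ρ(v₂² − v₁²) = 239000 − ½·790·(16.0² − 4.95²) = 239000 − 91900 = 147000 Pa.

P₂ = 147000 Pa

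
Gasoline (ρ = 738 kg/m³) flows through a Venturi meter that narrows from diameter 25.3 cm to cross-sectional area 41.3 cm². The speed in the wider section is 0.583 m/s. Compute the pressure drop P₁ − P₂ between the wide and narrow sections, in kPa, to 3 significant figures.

18.5 kPa

Mass conservation (A₁v₁ = A₂v₂) gives v₂ = 0.583 × 503/41.3 = 7.10 m/s.
Bernoulli (h₁ = h₂): P₁ − P₂ = ½ρ(v₂² − v₁²).
P₁ − P₂ = ½·738·(7.10² − 0.583²) = ½·738·50.0 = 18500 Pa.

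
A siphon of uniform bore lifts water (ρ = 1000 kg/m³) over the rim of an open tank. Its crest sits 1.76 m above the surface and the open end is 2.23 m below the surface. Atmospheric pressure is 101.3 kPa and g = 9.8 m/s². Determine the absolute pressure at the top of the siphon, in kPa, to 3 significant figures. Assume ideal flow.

Bernoulli surface→outlet gives ½v² = g·h_out, so v = √(2·9.8·2.23) = 6.61 m/s.
The bore is uniform, so the speed at the crest is the same v. Bernoulli surface→crest: P_atm = P_top + ½ρv² + ρg·h_top.
P_top = 101300 − ½·1000·6.61² − 1000·9.8·1.76 = 62200 Pa.

P_top ≈ 62.2 kPa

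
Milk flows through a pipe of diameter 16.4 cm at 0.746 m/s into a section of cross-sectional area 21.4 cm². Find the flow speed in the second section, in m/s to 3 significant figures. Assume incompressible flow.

Continuity gives A₁v₁ = A₂v₂, so v₂ = (211 cm²)/(21.4 cm²) × 0.746 m/s = 7.36 m/s.

v₂ ≈ 7.36 m/s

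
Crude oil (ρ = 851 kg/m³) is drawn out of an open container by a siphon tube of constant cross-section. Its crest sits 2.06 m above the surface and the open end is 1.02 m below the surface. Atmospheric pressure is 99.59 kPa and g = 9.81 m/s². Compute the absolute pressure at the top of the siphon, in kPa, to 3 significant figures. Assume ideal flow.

P_top = 73.9 kPa

Bernoulli surface→outlet gives ½v² = g·h_out, so v = √(2·9.81·1.02) = 4.47 m/s.
With constant cross-section the crest speed equals v; applying Bernoulli from the surface up to the crest, P_top = P_atm − ½ρv² − ρg·h_top.
P_top = 99590 − ½·851·4.47² − 851·9.81·2.06 = 73900 Pa.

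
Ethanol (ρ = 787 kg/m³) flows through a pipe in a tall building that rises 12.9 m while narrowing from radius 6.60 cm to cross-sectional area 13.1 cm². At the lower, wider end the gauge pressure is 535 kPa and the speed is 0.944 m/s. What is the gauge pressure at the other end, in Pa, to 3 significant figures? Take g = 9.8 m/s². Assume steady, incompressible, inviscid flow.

By continuity, v₂ = v₁·A₁/A₂ = 0.944·(137/13.1) = 9.86 m/s.
Applying Bernoulli between the two ends and solving for P₂: P₂ = P₁ + ½ρ(v₁² − v₂²) − ρgΔh.
P₂ = 535000 + ½·787·(0.944² − 9.86²) − 787·9.8·(+12.9) = 535000 + (-37900) − (99500) = 398000 Pa.

398000 Pa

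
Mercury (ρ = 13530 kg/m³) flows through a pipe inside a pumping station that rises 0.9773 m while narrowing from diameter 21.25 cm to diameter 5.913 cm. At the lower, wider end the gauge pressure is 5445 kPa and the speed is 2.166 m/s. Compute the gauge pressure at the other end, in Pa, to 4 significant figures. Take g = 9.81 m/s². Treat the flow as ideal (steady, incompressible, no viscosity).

P₂ = 52960 Pa

By continuity, v₂ = v₁·A₁/A₂ = 2.166·(354.7/27.46) = 27.97 m/s.
Applying Bernoulli between the two ends and solving for P₂: P₂ = P₁ + ½ρ(v₁² − v₂²) − ρgΔh.
P₂ = 5445000 + ½·13530·(2.166² − 27.97²) − 13530·9.81·(+0.9773) = 5445000 + (-5262000) − (129700) = 52960 Pa.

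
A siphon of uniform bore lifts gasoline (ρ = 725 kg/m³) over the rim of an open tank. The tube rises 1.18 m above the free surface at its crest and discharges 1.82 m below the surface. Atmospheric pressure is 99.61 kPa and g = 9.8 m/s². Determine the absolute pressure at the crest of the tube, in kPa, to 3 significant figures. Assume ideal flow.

From the surface to the outlet (both open to atmosphere, surface at rest): v = √(2g·h_out) = √(2·9.8·1.82) = 5.97 m/s.
With constant cross-section the crest speed equals v; applying Bernoulli from the surface up to the crest, P_top = P_atm − ½ρv² − ρg·h_top.
P_top = 99610 − ½·725·5.97² − 725·9.8·1.18 = 78300 Pa.

P_top = 78.3 kPa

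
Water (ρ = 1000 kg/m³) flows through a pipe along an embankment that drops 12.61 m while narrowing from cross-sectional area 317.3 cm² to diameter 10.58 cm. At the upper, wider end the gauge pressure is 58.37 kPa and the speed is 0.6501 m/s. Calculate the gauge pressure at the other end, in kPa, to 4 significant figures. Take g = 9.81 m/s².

Mass conservation (A₁v₁ = A₂v₂) gives v₂ = 0.6501 × 317.3/87.91 = 2.346 m/s.
Bernoulli: P₁ + ½ρv₁² + ρg h₁ = P₂ + ½ρv₂² + ρg h₂, so P₂ = P₁ + ½ρ(v₁² − v₂²) − ρg(h₂ − h₁).
P₂ = 58370 + ½·1000·(0.6501² − 2.346²) − 1000·9.81·(−12.61) = 58370 + (-2541) − (-123700) = 179500 Pa.

P₂ ≈ 179.5 kPa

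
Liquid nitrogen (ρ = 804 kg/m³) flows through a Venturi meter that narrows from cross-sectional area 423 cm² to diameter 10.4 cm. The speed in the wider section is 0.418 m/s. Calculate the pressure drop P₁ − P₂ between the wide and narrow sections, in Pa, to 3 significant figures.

ΔP ≈ 1670 Pa

The volume flow rate is constant, so v₂ = (A₁/A₂)v₁ = (423/84.9)·0.418 = 2.08 m/s.
The pipe is horizontal, so Bernoulli reduces to P₁ + ½ρv₁² = P₂ + ½ρv₂².
P₁ − P₂ = ½·804·(2.08² − 0.418²) = ½·804·4.16 = 1670 Pa.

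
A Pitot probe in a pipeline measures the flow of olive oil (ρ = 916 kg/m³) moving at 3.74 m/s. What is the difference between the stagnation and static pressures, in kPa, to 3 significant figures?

At the stagnation point the flow is brought to rest, so Bernoulli gives P_stag − P_static = ½ρv².
ΔP = ½·916·3.74² = 6410 Pa.

ΔP = 6.41 kPa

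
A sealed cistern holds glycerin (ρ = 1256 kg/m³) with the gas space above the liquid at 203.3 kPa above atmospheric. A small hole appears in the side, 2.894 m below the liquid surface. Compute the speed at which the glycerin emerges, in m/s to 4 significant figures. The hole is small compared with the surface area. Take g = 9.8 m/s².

v = 19.51 m/s

Take point 1 at the surface (v₁ ≈ 0) and point 2 at the hole (at atmospheric pressure). Bernoulli: P₁ + ρg h = P_atm + ½ρv₂².
With P₁ − P_atm = 203300 Pa, v₂ = √(2gh + 2ΔP/ρ) = √(2·9.8·2.894 + 2·203300/1256) = 19.51 m/s.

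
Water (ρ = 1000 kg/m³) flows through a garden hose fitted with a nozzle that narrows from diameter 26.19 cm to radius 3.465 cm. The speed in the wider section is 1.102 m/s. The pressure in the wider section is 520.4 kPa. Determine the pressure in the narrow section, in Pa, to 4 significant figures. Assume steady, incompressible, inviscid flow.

Mass conservation (A₁v₁ = A₂v₂) gives v₂ = 1.102 × 538.7/37.72 = 15.74 m/s.
Along the horizontal streamline, P + ½ρv² is constant.
P₂ = P₁ − ½ρ(v₂² − v₁²) = 520400 − ½·1000·(15.74² − 1.102²) = 520400 − 123300 = 397100 Pa.

P₂ ≈ 397100 Pa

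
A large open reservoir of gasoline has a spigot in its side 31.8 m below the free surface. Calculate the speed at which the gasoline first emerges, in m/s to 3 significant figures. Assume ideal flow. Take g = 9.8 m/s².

Torricelli's result v = √(2gh) gives v = √(2·9.8·31.8) = 25.0 m/s.

v = 25.0 m/s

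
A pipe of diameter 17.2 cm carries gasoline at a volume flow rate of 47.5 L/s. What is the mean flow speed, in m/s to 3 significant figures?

v ≈ 2.04 m/s

Q = 47.5 L/s = 0.0475 m³/s.
v = Q/A = 0.0475 / 0.0232 = 2.04 m/s.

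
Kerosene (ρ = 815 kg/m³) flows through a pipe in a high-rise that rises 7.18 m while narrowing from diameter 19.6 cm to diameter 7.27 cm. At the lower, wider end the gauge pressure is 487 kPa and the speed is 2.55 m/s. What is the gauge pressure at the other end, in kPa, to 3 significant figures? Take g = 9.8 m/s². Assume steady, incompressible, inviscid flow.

By continuity, v₂ = v₁·A₁/A₂ = 2.55·(302/41.5) = 18.5 m/s.
Applying Bernoulli between the two ends and solving for P₂: P₂ = P₁ + ½ρ(v₁² − v₂²) − ρgΔh.
P₂ = 487000 + ½·815·(2.55² − 18.5²) − 815·9.8·(+7.18) = 487000 + (-137000) − (57300) = 292000 Pa.

292 kPa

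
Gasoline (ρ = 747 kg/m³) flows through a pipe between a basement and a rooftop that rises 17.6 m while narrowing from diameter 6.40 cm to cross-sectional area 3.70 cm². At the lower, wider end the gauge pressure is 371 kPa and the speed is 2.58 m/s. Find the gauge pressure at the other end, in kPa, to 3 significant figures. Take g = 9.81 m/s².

The volume flow rate is constant, so v₂ = (A₁/A₂)v₁ = (32.2/3.70)·2.58 = 22.4 m/s.
Bernoulli: P₁ + ½ρv₁² + ρg h₁ = P₂ + ½ρv₂² + ρg h₂, so P₂ = P₁ + ½ρ(v₁² − v₂²) − ρg(h₂ − h₁).
P₂ = 371000 + ½·747·(2.58² − 22.4²) − 747·9.81·(+17.6) = 371000 + (-185000) − (129000) = 56600 Pa.

56.6 kPa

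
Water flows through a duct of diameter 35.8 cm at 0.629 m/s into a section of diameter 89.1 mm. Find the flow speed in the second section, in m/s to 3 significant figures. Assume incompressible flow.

Mass conservation (A₁v₁ = A₂v₂) gives v₂ = 0.629 × 1010/62.4 = 10.2 m/s.

10.2 m/s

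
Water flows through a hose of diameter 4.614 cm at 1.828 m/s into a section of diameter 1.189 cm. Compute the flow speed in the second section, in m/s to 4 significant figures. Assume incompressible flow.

v₂ ≈ 27.53 m/s

Mass conservation (A₁v₁ = A₂v₂) gives v₂ = 1.828 × 16.72/1.110 = 27.53 m/s.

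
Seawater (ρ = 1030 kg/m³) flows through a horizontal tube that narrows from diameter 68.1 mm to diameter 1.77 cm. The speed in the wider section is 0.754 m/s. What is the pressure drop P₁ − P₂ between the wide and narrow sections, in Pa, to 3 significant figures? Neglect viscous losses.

By continuity, v₂ = v₁·A₁/A₂ = 0.754·(36.4/2.46) = 11.2 m/s.
Along the horizontal streamline, P + ½ρv² is constant.
P₁ − P₂ = ½·1030·(11.2² − 0.754²) = ½·1030·124 = 63900 Pa.

ΔP ≈ 63900 Pa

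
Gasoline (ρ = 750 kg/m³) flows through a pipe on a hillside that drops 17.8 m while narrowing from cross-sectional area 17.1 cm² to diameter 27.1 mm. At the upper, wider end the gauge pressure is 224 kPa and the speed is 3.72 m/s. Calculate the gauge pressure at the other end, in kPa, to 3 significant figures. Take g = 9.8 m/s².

314 kPa

The volume flow rate is constant, so v₂ = (A₁/A₂)v₁ = (17.1/5.77)·3.72 = 11.0 m/s.
Energy conservation along the streamline gives P₂ = P₁ − ½ρ(v₂² − v₁²) − ρg(h₂ − h₁).
P₂ = 224000 + ½·750·(3.72² − 11.0²) − 750·9.8·(−17.8) = 224000 + (-40400) − (-131000) = 314000 Pa.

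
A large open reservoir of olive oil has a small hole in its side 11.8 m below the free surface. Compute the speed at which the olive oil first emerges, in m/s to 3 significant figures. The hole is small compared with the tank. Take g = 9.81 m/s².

v ≈ 15.2 m/s

Bernoulli from surface to hole (P equal, v_surface ≈ 0): v = √(2gh) = √(2×9.81×11.8) = 15.2 m/s.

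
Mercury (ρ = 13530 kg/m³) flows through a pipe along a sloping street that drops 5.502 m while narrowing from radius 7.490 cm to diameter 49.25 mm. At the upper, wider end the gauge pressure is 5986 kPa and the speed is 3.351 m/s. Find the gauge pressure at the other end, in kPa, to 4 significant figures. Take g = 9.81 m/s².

P₂ ≈ 290.4 kPa

By continuity, v₂ = v₁·A₁/A₂ = 3.351·(176.2/19.05) = 31.00 m/s.
Energy conservation along the streamline gives P₂ = P₁ − ½ρ(v₂² − v₁²) − ρg(h₂ − h₁).
P₂ = 5986000 + ½·13530·(3.351² − 31.00²) − 13530·9.81·(−5.502) = 5986000 + (-6426000) − (-730300) = 290400 Pa.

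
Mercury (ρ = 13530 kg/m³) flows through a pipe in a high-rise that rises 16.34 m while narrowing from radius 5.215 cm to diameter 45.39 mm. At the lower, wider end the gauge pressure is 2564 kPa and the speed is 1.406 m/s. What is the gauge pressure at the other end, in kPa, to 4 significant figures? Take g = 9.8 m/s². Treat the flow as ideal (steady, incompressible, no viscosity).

P₂ = 37.94 kPa

The volume flow rate is constant, so v₂ = (A₁/A₂)v₁ = (85.44/16.18)·1.406 = 7.424 m/s.
Applying Bernoulli between the two ends and solving for P₂: P₂ = P₁ + ½ρ(v₁² − v₂²) − ρgΔh.
P₂ = 2564000 + ½·13530·(1.406² − 7.424²) − 13530·9.8·(+16.34) = 2564000 + (-359500) − (2167000) = 37940 Pa.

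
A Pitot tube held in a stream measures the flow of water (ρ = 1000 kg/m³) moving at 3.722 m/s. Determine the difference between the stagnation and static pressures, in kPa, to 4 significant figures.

At the stagnation point the flow is brought to rest, so Bernoulli gives P_stag − P_static = ½ρv².
ΔP = ½·1000·3.722² = 6927 Pa.

6.927 kPa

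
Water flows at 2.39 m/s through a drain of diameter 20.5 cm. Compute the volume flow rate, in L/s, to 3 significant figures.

Q = A·v = 0.0330 m² × 2.39 m/s = 0.0789 m³/s.
Converting: 0.0789 m³/s × 1000 = 78.9 L/s.

Q ≈ 78.9 L/s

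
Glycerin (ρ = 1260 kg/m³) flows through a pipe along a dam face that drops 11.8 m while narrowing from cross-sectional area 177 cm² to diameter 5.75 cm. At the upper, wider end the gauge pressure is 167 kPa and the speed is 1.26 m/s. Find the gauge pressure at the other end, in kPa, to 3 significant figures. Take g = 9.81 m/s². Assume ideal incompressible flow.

P₂ = 267 kPa

The volume flow rate is constant, so v₂ = (A₁/A₂)v₁ = (177/26.0)·1.26 = 8.59 m/s.
Energy conservation along the streamline gives P₂ = P₁ − ½ρ(v₂² − v₁²) − ρg(h₂ − h₁).
P₂ = 167000 + ½·1260·(1.26² − 8.59²) − 1260·9.81·(−11.8) = 167000 + (-45500) − (-146000) = 267000 Pa.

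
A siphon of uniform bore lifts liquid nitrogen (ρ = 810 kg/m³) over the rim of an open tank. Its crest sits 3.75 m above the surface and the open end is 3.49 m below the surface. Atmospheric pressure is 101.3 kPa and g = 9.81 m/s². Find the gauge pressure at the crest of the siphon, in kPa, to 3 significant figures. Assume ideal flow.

P_gauge ≈ -57.5 kPa

Bernoulli surface→outlet gives ½v² = g·h_out, so v = √(2·9.81·3.49) = 8.27 m/s.
With constant cross-section the crest speed equals v; applying Bernoulli from the surface up to the crest, P_top = P_atm − ½ρv² − ρg·h_top.
P_top = 101300 − ½·810·8.27² − 810·9.81·3.75 = 43800 Pa. So P_gauge = P_top − P_atm = -57500 Pa.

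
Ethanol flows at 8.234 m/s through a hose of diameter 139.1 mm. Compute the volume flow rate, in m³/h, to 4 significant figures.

Q = A·v = 0.01520 m² × 8.234 m/s = 0.1251 m³/s.
Converting: 0.1251 m³/s × 3600 = 450.5 m³/h.

Q ≈ 450.5 m³/h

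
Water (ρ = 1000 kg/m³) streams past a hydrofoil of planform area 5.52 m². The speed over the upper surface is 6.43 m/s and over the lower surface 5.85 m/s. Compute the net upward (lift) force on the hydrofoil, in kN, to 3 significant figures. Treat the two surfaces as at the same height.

The faster flow above has the lower pressure; Bernoulli (same height) gives ΔP = ½ρ(v_up² − v_low²).
ΔP = ½·1000·(6.43² − 5.85²) = 3560 Pa.
Lift = ΔP · A = 3560 × 5.52 = 19700 N.

F ≈ 19.7 kN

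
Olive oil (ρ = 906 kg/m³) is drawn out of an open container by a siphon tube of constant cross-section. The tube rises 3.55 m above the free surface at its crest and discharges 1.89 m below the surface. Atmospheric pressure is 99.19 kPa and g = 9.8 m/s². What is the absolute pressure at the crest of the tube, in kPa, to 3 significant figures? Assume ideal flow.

From the surface to the outlet (both open to atmosphere, surface at rest): v = √(2g·h_out) = √(2·9.8·1.89) = 6.09 m/s.
With constant cross-section the crest speed equals v; applying Bernoulli from the surface up to the crest, P_top = P_atm − ½ρv² − ρg·h_top.
P_top = 99190 − ½·906·6.09² − 906·9.8·3.55 = 50900 Pa.

P_top ≈ 50.9 kPa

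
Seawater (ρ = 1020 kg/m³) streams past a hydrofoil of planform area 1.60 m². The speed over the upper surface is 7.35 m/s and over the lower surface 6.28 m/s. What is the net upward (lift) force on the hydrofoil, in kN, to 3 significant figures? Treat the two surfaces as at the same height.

With equal heights on the two surfaces, Bernoulli gives P_lower − P_upper = ½ρ(v_upper² − v_lower²).
ΔP = ½·1020·(7.35² − 6.28²) = 7440 Pa.
Lift = ΔP · A = 7440 × 1.60 = 11900 N.

F ≈ 11.9 kN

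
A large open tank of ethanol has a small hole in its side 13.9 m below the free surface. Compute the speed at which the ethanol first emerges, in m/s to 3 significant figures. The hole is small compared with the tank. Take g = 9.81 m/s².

v ≈ 16.5 m/s

The surface is effectively still and both ends are open, so ½v² = gh and v = √(2·9.81·13.9) = 16.5 m/s.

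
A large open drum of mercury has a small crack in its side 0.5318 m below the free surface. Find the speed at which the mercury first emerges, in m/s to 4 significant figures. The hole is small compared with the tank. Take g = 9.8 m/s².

The surface is effectively still and both ends are open, so ½v² = gh and v = √(2·9.8·0.5318) = 3.229 m/s.

v ≈ 3.229 m/s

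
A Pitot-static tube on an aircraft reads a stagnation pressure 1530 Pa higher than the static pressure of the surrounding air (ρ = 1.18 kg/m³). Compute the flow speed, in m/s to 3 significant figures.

At the stagnation point the flow is brought to rest, so Bernoulli gives P_stag − P_static = ½ρv².
v = √(2ΔP/ρ) = √(2·1530/1.18) = 50.9 m/s.

v = 50.9 m/s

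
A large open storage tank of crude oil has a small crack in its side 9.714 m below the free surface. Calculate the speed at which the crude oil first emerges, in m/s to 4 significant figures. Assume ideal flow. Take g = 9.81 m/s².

13.81 m/s

Bernoulli from surface to hole (P equal, v_surface ≈ 0): v = √(2gh) = √(2×9.81×9.714) = 13.81 m/s.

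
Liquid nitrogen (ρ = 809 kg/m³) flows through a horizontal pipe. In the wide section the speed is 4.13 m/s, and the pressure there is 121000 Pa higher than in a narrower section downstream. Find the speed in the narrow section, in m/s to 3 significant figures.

Horizontal Bernoulli: P₁ + ½ρv₁² = P₂ + ½ρv₂², so v₂² = v₁² + 2(P₁ − P₂)/ρ.
v₂ = √(4.13² + 2·121000/809) = √(17.1 + 299) = 17.8 m/s.

v₂ = 17.8 m/s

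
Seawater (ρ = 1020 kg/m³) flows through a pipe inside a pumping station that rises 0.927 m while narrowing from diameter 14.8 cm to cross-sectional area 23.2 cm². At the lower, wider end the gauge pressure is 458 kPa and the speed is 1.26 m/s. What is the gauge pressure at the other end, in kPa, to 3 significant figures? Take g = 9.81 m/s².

P₂ ≈ 405 kPa

Mass conservation (A₁v₁ = A₂v₂) gives v₂ = 1.26 × 172/23.2 = 9.34 m/s.
Bernoulli: P₁ + ½ρv₁² + ρg h₁ = P₂ + ½ρv₂² + ρg h₂, so P₂ = P₁ + ½ρ(v₁² − v₂²) − ρg(h₂ − h₁).
P₂ = 458000 + ½·1020·(1.26² − 9.34²) − 1020·9.81·(+0.927) = 458000 + (-43700) − (9280) = 405000 Pa.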